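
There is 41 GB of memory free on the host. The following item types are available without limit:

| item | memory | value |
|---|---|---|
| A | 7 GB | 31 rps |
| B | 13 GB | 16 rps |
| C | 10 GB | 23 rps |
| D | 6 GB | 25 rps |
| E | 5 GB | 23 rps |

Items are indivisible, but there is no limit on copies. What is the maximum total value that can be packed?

Best value-per-unit is E at 23/5; filling with it alone gives 8×23 = 184.
Optimal mix: 1×D + 7×E → memory 41, value 186.

186 rps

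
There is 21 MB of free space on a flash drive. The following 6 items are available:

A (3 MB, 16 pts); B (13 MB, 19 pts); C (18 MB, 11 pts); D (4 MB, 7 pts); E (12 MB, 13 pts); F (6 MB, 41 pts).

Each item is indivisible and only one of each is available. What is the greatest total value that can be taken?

This is a 0/1 knapsack; check combinations near the capacity.
- A+E+F: size 3+12+6=21, value 16+13+41=70
- A+D+F: size 3+4+6=13, value 16+7+41=64
- B+F: size 13+6=19, value 19+41=60
- A+F: size 3+6=9, value 16+41=57
- E+F: size 12+6=18, value 13+41=54
Best: 70 pts.

70 pts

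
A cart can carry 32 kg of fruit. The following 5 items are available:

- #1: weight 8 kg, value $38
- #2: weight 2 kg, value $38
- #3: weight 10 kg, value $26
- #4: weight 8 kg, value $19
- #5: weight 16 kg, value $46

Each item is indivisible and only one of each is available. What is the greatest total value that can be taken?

$122

Check high-value combinations within 32 kg:
- #1+#2+#5: weight 8+2+16=26, value 38+38+46=122
- #1+#2+#3+#4: weight 8+2+10+8=28, value 38+38+26+19=121
- #2+#3+#5: weight 2+10+16=28, value 38+26+46=110
- #2+#4+#5: weight 2+8+16=26, value 38+19+46=103
- #1+#4+#5: weight 8+8+16=32, value 38+19+46=103
Best: $122.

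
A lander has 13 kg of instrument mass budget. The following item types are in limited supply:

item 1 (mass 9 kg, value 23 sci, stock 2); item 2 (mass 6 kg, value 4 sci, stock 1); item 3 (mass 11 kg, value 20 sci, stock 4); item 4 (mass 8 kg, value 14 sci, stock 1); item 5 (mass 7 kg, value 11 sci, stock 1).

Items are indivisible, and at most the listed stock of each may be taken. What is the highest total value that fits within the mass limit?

23 sci

Best selections within mass 13 and stock limits:
- 1×item 1: mass 9, value 23
- 1×item 3: mass 11, value 20
- 1×item 2 + 1×item 5: mass 13, value 15
Best: 23 sci.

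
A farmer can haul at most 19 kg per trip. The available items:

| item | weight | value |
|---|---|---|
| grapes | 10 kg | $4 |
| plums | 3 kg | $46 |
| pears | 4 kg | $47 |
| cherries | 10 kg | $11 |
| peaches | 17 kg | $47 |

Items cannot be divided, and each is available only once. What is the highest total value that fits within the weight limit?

$104

Check high-value combinations within 19 kg:
- plums+pears+cherries: weight 3+4+10=17, value 46+47+11=104
- grapes+plums+pears: weight 10+3+4=17, value 4+46+47=97
- plums+pears: weight 3+4=7, value 46+47=93
- pears+cherries: weight 4+10=14, value 47+11=58
Best: $104.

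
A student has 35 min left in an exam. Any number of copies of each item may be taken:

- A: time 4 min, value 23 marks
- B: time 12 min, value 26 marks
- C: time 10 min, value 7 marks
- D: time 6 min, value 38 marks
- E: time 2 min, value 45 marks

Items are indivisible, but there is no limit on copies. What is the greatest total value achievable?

Best value-per-unit is E at 45/2, and filling with it alone uses time 17×2=34. No mix of the others beats 17×45 = 765.

765 marks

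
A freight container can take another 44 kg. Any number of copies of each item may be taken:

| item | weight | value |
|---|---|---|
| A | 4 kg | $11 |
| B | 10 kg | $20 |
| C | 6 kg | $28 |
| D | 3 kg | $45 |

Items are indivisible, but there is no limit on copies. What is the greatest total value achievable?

Best value-per-unit is D at 45/3, and filling with it alone uses weight 14×3=42. No mix of the others beats 14×45 = 630.

$630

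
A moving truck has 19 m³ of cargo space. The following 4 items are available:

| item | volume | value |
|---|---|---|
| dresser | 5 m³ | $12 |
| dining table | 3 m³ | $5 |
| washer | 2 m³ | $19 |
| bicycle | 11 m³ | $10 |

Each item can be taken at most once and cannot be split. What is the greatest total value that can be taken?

$41

Check high-value combinations within 19 m³:
- dresser+washer+bicycle: volume 5+2+11=18, value 12+19+10=41
- dresser+dining table+washer: volume 5+3+2=10, value 12+5+19=36
- dining table+washer+bicycle: volume 3+2+11=16, value 5+19+10=34
- dresser+washer: volume 5+2=7, value 12+19=31
Best: $41.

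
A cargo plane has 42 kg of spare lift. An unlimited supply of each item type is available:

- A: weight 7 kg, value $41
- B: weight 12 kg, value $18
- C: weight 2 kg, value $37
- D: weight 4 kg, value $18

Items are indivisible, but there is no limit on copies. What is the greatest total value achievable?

$777

Best value-per-unit is C at 37/2, and filling with it alone uses weight 21×2=42. No mix of the others beats 21×37 = 777.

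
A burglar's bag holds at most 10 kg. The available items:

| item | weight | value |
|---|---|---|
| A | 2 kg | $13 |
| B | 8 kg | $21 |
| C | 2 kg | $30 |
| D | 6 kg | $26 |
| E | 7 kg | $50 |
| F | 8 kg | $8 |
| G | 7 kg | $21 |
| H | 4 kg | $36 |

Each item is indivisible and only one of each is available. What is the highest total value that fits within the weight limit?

$80

This is a 0/1 knapsack; check combinations near the capacity.
- C+E: weight 2+7=9, value 30+50=80
- A+C+H: weight 2+2+4=8, value 13+30+36=79
- A+C+D: weight 2+2+6=10, value 13+30+26=69
Best: $80.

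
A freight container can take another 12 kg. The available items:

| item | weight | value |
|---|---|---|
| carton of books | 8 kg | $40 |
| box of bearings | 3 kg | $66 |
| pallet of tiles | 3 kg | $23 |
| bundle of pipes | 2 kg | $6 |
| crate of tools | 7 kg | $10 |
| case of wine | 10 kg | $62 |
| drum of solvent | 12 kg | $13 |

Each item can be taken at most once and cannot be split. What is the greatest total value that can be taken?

This is a 0/1 knapsack; check combinations near the capacity.
- carton of books+box of bearings: weight 8+3=11, value 40+66=106
- box of bearings+pallet of tiles+bundle of pipes: weight 3+3+2=8, value 66+23+6=95
- box of bearings+pallet of tiles: weight 3+3=6, value 66+23=89
Best: $106.

$106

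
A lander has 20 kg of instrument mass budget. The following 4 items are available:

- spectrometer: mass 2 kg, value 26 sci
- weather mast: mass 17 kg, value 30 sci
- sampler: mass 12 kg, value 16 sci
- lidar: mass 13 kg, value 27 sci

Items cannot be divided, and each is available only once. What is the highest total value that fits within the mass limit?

Check high-value combinations within 20 kg:
- spectrometer+weather mast: mass 2+17=19, value 26+30=56
- spectrometer+lidar: mass 2+13=15, value 26+27=53
- spectrometer+sampler: mass 2+12=14, value 26+16=42
- weather mast: mass 17, value 30
Best: 56 sci.

56 sci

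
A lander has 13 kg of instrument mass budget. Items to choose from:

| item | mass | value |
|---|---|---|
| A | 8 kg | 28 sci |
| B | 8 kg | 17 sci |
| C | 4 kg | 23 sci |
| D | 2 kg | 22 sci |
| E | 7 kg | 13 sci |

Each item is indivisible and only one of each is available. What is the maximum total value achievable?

58 sci

This is a 0/1 knapsack; check combinations near the capacity.
- C+D+E: mass 4+2+7=13, value 23+22+13=58
- A+C: mass 8+4=12, value 28+23=51
- A+D: mass 8+2=10, value 28+22=50
Best: 58 sci.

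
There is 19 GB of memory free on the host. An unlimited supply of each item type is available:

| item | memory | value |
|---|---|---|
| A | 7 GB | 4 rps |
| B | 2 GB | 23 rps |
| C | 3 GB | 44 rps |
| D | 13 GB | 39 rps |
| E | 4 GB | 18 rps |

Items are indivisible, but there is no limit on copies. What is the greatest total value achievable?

Best value-per-unit is C at 44/3; filling with it alone gives 6×44 = 264.
Optimal mix: 2×B + 5×C → memory 19, value 266.

266 rps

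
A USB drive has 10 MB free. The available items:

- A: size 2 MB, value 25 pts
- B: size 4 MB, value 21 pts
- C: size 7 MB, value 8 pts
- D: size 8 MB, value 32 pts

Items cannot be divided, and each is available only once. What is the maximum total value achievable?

57 pts

This is a 0/1 knapsack; check combinations near the capacity.
- A+D: size 2+8=10, value 25+32=57
- A+B: size 2+4=6, value 25+21=46
- A+C: size 2+7=9, value 25+8=33
Best: 57 pts.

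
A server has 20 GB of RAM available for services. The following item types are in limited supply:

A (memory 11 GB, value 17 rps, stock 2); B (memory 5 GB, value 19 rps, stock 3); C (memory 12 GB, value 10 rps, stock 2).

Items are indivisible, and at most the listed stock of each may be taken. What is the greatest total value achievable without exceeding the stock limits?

57 rps

Best selections within memory 20 and stock limits:
- 3×B: memory 15, value 57
- 2×B: memory 10, value 38
- 1×A + 1×B: memory 16, value 36
- 1×B + 1×C: memory 17, value 29
Best: 57 rps.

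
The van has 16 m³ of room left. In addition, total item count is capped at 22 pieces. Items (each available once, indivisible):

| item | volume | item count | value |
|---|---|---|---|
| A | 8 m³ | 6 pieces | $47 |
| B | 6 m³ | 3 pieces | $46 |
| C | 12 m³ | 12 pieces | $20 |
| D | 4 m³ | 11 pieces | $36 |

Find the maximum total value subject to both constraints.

Feasible sets respecting both limits:
- A+B: volume 14, item count 9, value 93
- A+D: volume 12, item count 17, value 83
- B+D: volume 10, item count 14, value 82
- A: volume 8, item count 6, value 47
Best: $93.

$93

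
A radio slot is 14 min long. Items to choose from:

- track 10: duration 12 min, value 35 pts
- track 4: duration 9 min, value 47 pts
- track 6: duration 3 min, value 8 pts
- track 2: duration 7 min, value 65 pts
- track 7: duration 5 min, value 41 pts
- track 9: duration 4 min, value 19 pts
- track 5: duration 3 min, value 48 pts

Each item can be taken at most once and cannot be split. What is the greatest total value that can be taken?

Check high-value combinations within 14 min:
- track 2+track 9+track 5: duration 7+4+3=14, value 65+19+48=132
- track 6+track 2+track 5: duration 3+7+3=13, value 8+65+48=121
- track 2+track 5: duration 7+3=10, value 65+48=113
- track 7+track 9+track 5: duration 5+4+3=12, value 41+19+48=108
Best: 132 pts.

132 pts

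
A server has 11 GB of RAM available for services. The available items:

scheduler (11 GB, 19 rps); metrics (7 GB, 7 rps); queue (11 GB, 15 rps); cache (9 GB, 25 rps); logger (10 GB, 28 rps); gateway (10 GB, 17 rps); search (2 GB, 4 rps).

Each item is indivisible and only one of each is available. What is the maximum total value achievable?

Check high-value combinations within 11 GB:
- cache+search: memory 9+2=11, value 25+4=29
- logger: memory 10, value 28
- cache: memory 9, value 25
Best: 29 rps.

29 rps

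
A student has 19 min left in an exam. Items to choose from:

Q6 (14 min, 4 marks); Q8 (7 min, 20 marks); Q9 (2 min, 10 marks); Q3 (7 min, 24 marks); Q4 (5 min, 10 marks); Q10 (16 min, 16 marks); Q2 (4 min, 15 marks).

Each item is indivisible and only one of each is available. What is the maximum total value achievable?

Check high-value combinations within 19 min:
- Q8+Q3+Q2: time 7+7+4=18, value 20+24+15=59
- Q9+Q3+Q4+Q2: time 2+7+5+4=18, value 10+24+10+15=59
- Q8+Q9+Q4+Q2: time 7+2+5+4=18, value 20+10+10+15=55
- Q8+Q9+Q3: time 7+2+7=16, value 20+10+24=54
Best: 59 marks.

59 marks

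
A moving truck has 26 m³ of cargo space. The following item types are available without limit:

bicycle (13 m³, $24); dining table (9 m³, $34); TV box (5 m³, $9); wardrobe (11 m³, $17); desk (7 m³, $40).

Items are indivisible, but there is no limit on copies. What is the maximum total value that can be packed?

$129

Best value-per-unit is desk at 40/7; filling with it alone gives 3×40 = 120.
Optimal mix: 1×TV box + 3×desk → volume 26, value 129.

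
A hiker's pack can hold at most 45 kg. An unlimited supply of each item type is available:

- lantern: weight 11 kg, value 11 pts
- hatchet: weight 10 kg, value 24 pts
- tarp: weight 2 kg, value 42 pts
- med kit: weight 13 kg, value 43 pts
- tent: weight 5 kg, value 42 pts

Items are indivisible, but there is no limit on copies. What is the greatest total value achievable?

Best value-per-unit is tarp at 42/2, and filling with it alone uses weight 22×2=44. No mix of the others beats 22×42 = 924.

924 pts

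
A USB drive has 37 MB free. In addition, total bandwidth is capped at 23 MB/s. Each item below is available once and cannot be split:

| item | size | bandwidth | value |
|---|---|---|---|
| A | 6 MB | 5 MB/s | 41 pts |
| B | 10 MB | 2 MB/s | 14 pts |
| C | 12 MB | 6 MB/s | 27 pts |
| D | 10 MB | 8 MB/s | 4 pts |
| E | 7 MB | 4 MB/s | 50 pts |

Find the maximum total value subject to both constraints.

Feasible sets respecting both limits:
- A+B+C+E: size 35, bandwidth 17, value 132
- A+C+D+E: size 35, bandwidth 23, value 122
- A+C+E: size 25, bandwidth 15, value 118
Best: 132 pts.

132 pts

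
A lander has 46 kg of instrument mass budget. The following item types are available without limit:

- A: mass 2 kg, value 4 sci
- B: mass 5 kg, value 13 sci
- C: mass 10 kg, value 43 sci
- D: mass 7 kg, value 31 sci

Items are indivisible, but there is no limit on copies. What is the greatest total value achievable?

198 sci

Best value-per-unit is D at 31/7; filling with it alone gives 6×31 = 186.
Optimal mix: 1×C + 5×D → mass 45, value 198.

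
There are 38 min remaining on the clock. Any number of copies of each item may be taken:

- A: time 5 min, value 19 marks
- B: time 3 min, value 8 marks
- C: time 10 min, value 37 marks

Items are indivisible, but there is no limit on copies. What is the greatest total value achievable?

Best value-per-unit is A at 19/5; filling with it alone gives 7×19 = 133.
Optimal mix: 7×A + 1×B → time 38, value 141.

141 marks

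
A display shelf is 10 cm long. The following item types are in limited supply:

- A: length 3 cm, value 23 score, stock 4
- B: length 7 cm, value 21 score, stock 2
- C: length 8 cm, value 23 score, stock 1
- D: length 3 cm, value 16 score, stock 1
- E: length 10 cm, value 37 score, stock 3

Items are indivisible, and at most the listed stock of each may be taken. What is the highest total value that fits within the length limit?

69 score

Best selections within length 10 and stock limits:
- 3×A: length 9, value 69
- 2×A + 1×D: length 9, value 62
- 2×A: length 6, value 46
- 1×A + 1×B: length 10, value 44
Best: 69 score.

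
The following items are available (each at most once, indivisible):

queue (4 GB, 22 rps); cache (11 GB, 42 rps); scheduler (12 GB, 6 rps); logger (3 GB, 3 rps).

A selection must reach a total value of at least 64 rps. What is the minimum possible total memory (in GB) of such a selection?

15

Subsets with value ≥ 64, sorted by total memory:
- queue+cache: memory 15, value 64
- queue+cache+logger: memory 18, value 67
- queue+cache+scheduler: memory 27, value 70
- queue+cache+scheduler+logger: memory 30, value 73
Minimum memory: 15 GB.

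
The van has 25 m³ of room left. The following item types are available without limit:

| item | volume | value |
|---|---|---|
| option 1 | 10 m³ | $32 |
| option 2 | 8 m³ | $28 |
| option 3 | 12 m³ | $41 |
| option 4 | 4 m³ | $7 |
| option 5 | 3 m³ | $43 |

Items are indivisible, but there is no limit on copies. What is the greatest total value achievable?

Best value-per-unit is option 5 at 43/3, and filling with it alone uses volume 8×3=24. No mix of the others beats 8×43 = 344.

$344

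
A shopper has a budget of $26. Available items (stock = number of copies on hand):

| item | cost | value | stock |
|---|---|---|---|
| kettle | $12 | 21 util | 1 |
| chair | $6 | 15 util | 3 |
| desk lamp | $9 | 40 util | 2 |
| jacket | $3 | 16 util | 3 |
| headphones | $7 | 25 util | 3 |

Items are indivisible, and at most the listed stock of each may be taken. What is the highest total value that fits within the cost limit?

Top feasible selections:
- 1×desk lamp + 3×jacket + 1×headphones: cost 25, value 113
- 2×desk lamp + 2×jacket: cost 24, value 112
- 1×desk lamp + 1×jacket + 2×headphones: cost 26, value 106
Best: 113 util.

113 util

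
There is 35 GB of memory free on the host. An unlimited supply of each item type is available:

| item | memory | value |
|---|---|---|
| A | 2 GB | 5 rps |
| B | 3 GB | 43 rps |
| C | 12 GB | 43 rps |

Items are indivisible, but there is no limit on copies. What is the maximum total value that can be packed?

478 rps

Best value-per-unit is B at 43/3; filling with it alone gives 11×43 = 473.
Optimal mix: 1×A + 11×B → memory 35, value 478.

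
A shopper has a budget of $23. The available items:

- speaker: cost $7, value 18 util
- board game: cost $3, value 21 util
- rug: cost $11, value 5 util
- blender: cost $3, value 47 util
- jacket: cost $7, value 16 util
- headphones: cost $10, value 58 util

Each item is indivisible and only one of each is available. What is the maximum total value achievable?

144 util

Check high-value combinations within $23:
- speaker+board game+blender+headphones: cost 7+3+3+10=23, value 18+21+47+58=144
- board game+blender+jacket+headphones: cost 3+3+7+10=23, value 21+47+16+58=142
- board game+blender+headphones: cost 3+3+10=16, value 21+47+58=126
- speaker+blender+headphones: cost 7+3+10=20, value 18+47+58=123
- blender+jacket+headphones: cost 3+7+10=20, value 47+16+58=121
Best: 144 util.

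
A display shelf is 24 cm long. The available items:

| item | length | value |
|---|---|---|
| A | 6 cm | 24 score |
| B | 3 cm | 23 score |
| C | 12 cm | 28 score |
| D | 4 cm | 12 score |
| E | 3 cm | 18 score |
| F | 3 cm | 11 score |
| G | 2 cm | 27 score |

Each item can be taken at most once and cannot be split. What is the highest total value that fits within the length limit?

115 score

Check high-value combinations within 24 cm:
- A+B+D+E+F+G: length 6+3+4+3+3+2=21, value 24+23+12+18+11+27=115
- B+C+D+E+G: length 3+12+4+3+2=24, value 23+28+12+18+27=108
- B+C+E+F+G: length 3+12+3+3+2=23, value 23+28+18+11+27=107
Best: 115 score.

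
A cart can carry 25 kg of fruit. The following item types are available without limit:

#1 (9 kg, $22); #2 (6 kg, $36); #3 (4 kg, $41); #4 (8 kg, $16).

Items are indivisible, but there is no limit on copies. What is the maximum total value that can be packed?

Best value-per-unit is #3 at 41/4, and filling with it alone uses weight 6×4=24. No mix of the others beats 6×41 = 246.

$246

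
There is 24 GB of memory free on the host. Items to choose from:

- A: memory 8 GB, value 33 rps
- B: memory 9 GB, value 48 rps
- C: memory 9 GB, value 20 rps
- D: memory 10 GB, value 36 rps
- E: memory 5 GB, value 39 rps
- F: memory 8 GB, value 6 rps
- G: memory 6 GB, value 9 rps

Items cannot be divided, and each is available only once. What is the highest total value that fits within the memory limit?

123 rps

This is a 0/1 knapsack; check combinations near the capacity.
- B+D+E: memory 9+10+5=24, value 48+36+39=123
- A+B+E: memory 8+9+5=22, value 33+48+39=120
- A+D+E: memory 8+10+5=23, value 33+36+39=108
- B+C+E: memory 9+9+5=23, value 48+20+39=107
- B+E+G: memory 9+5+6=20, value 48+39+9=96
Best: 123 rps.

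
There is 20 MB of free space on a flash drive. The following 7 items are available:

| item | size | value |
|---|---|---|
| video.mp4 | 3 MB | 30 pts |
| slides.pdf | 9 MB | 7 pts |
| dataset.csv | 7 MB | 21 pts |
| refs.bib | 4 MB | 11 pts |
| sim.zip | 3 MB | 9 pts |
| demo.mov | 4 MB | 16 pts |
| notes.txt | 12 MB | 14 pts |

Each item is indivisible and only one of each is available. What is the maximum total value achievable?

78 pts

Check high-value combinations within 20 MB:
- video.mp4+dataset.csv+refs.bib+demo.mov: size 3+7+4+4=18, value 30+21+11+16=78
- video.mp4+dataset.csv+sim.zip+demo.mov: size 3+7+3+4=17, value 30+21+9+16=76
- video.mp4+dataset.csv+refs.bib+sim.zip: size 3+7+4+3=17, value 30+21+11+9=71
- video.mp4+dataset.csv+demo.mov: size 3+7+4=14, value 30+21+16=67
- video.mp4+refs.bib+sim.zip+demo.mov: size 3+4+3+4=14, value 30+11+9+16=66
Best: 78 pts.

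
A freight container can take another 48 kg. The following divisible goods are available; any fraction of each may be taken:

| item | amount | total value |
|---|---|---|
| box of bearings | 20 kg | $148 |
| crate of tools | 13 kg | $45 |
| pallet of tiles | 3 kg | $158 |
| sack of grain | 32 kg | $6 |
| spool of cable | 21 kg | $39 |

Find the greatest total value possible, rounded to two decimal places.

Take in order of value per unit:
- pallet of tiles (158/3 per unit): all 3 → value 158, running total 158.00
- box of bearings (148/20 per unit): all 20 → value 148, running total 306.00
- crate of tools (45/13 per unit): all 13 → value 45, running total 351.00
- spool of cable (39/21 per unit): 12 of 21 → value 12×39/21 = 22.2857, running total 373.29
Total 373.29.

373.29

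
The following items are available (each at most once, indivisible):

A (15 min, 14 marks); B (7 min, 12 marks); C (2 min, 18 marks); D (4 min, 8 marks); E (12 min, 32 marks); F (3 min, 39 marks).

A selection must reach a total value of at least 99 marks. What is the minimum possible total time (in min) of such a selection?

24

Subsets with value ≥ 99, sorted by total time:
- B+C+E+F: time 24, value 101
- B+C+D+E+F: time 28, value 109
Minimum time: 24 min.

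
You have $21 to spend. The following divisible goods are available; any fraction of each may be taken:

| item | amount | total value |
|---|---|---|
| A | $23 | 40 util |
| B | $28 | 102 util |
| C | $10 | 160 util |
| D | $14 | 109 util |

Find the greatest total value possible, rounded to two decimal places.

Take in order of value per unit:
- C (160/10 per unit): all 10 → value 160, running total 160.00
- D (109/14 per unit): 11 of 14 → value 11×109/14 = 85.6429, running total 245.64
Total 245.64.

245.64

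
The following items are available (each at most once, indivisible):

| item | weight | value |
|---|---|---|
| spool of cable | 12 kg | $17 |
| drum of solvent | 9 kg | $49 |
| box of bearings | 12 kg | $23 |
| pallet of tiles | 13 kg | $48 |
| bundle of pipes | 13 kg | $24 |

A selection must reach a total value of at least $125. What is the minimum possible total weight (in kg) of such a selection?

Subsets with value ≥ 125, sorted by total weight:
- spool of cable+drum of solvent+box of bearings+pallet of tiles: weight 46, value 137
- drum of solvent+box of bearings+pallet of tiles+bundle of pipes: weight 47, value 144
- spool of cable+drum of solvent+pallet of tiles+bundle of pipes: weight 47, value 138
- spool of cable+drum of solvent+box of bearings+pallet of tiles+bundle of pipes: weight 59, value 161
Minimum weight: 46 kg.

46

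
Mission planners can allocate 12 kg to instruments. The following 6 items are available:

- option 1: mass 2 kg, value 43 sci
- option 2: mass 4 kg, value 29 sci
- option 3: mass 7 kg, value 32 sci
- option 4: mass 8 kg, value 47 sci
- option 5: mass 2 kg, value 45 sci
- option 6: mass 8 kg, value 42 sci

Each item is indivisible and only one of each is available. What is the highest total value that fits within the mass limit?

Check high-value combinations within 12 kg:
- option 1+option 4+option 5: mass 2+8+2=12, value 43+47+45=135
- option 1+option 5+option 6: mass 2+2+8=12, value 43+45+42=130
- option 1+option 3+option 5: mass 2+7+2=11, value 43+32+45=120
- option 1+option 2+option 5: mass 2+4+2=8, value 43+29+45=117
- option 4+option 5: mass 8+2=10, value 47+45=92
Best: 135 sci.

135 sci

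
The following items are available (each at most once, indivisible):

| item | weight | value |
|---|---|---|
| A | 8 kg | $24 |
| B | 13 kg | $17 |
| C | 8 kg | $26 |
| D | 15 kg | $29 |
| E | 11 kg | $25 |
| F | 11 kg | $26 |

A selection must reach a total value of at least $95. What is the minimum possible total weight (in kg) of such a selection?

Subsets with value ≥ 95, sorted by total weight:
- A+C+E+F: weight 38, value 101
- A+C+D+F: weight 42, value 105
Minimum weight: 38 kg.

38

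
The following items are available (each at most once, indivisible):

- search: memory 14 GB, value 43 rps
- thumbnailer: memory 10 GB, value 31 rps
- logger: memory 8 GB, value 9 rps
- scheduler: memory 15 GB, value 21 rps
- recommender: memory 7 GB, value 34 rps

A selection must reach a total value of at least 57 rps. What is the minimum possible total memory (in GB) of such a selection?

Subsets with value ≥ 57, sorted by total memory:
- thumbnailer+recommender: memory 17, value 65
- search+recommender: memory 21, value 77
- search+thumbnailer: memory 24, value 74
Minimum memory: 17 GB.

17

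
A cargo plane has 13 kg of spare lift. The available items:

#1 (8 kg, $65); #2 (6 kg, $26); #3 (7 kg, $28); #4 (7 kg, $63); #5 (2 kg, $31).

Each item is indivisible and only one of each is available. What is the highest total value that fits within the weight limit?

$96

This is a 0/1 knapsack; check combinations near the capacity.
- #1+#5: weight 8+2=10, value 65+31=96
- #4+#5: weight 7+2=9, value 63+31=94
- #2+#4: weight 6+7=13, value 26+63=89
- #1: weight 8, value 65
- #4: weight 7, value 63
Best: $96.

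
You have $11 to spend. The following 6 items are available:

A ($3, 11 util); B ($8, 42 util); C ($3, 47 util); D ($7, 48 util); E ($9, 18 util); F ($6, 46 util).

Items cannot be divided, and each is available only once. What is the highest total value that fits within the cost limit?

95 util

Check high-value combinations within $11:
- C+D: cost 3+7=10, value 47+48=95
- C+F: cost 3+6=9, value 47+46=93
- B+C: cost 8+3=11, value 42+47=89
- A+D: cost 3+7=10, value 11+48=59
Best: 95 util.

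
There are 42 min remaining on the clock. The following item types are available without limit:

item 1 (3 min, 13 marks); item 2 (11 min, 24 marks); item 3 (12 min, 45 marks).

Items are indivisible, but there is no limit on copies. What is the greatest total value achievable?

182 marks

Best value-per-unit is item 1 at 13/3, and filling with it alone uses time 14×3=42. No mix of the others beats 14×13 = 182.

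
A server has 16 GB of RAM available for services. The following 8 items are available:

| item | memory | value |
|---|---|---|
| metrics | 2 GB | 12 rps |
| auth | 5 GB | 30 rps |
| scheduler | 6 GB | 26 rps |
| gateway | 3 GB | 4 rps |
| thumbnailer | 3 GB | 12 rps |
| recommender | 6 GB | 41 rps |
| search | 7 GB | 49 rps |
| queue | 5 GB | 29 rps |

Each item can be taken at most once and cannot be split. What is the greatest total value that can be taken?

102 rps

Check high-value combinations within 16 GB:
- metrics+recommender+search: memory 2+6+7=15, value 12+41+49=102
- thumbnailer+recommender+search: memory 3+6+7=16, value 12+41+49=102
- auth+recommender+queue: memory 5+6+5=16, value 30+41+29=100
Best: 102 rps.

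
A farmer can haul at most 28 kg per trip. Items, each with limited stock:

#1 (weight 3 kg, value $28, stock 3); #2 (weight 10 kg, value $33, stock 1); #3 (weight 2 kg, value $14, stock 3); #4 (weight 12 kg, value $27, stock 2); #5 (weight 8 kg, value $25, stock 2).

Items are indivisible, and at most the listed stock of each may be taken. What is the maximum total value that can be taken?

Top feasible selections:
- 3×#1 + 1×#2 + 3×#3: weight 25, value 159
- 3×#1 + 3×#3 + 1×#4: weight 27, value 153
- 3×#1 + 3×#3 + 1×#5: weight 23, value 151
Best: $159.

$159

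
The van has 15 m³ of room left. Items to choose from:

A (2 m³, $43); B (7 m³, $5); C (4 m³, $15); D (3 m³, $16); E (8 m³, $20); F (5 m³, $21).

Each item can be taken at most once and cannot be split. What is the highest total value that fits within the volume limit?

Check high-value combinations within 15 m³:
- A+C+D+F: volume 2+4+3+5=14, value 43+15+16+21=95
- A+E+F: volume 2+8+5=15, value 43+20+21=84
- A+D+F: volume 2+3+5=10, value 43+16+21=80
Best: $95.

$95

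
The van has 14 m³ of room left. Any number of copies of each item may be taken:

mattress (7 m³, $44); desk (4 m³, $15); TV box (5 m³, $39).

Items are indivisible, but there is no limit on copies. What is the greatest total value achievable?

$93

Best value-per-unit is TV box at 39/5; filling with it alone gives 2×39 = 78.
Optimal mix: 1×desk + 2×TV box → volume 14, value 93.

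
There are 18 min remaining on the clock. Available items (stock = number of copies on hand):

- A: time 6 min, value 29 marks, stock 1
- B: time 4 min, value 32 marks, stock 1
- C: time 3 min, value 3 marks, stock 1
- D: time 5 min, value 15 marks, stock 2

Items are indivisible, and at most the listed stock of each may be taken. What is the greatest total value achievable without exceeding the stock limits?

79 marks

Best selections within time 18 and stock limits:
- 1×A + 1×B + 1×C + 1×D: time 18, value 79
- 1×A + 1×B + 1×D: time 15, value 76
- 1×B + 1×C + 2×D: time 17, value 65
- 1×A + 1×B + 1×C: time 13, value 64
Best: 79 marks.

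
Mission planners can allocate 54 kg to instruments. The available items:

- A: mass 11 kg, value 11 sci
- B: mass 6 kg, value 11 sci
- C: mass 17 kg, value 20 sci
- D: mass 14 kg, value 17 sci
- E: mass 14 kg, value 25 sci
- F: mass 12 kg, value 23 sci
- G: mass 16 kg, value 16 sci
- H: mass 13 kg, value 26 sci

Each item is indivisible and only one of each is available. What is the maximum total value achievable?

Check high-value combinations within 54 kg:
- D+E+F+H: mass 14+14+12+13=53, value 17+25+23+26=91
- B+E+F+H: mass 6+14+12+13=45, value 11+25+23+26=85
- A+E+F+H: mass 11+14+12+13=50, value 11+25+23+26=85
- B+C+E+H: mass 6+17+14+13=50, value 11+20+25+26=82
- B+C+F+H: mass 6+17+12+13=48, value 11+20+23+26=80
Best: 91 sci.

91 sci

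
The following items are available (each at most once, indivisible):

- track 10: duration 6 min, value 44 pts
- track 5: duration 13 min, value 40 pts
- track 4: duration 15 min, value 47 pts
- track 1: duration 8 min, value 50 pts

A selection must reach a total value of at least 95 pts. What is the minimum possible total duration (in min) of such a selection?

23

Subsets with value ≥ 95, sorted by total duration:
- track 4+track 1: duration 23, value 97
- track 10+track 5+track 1: duration 27, value 134
Minimum duration: 23 min.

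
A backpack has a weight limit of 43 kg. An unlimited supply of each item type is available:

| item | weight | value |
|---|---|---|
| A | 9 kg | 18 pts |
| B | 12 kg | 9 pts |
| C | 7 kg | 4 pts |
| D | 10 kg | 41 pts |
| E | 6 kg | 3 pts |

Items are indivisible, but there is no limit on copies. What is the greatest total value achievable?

164 pts

Best value-per-unit is D at 41/10, and filling with it alone uses weight 4×10=40. No mix of the others beats 4×41 = 164.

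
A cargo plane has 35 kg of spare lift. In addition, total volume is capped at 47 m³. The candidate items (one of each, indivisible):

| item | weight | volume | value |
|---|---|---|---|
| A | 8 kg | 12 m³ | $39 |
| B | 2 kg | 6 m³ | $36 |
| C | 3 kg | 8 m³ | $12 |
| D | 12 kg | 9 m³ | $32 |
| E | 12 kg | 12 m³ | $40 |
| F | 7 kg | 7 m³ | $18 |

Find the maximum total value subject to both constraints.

Feasible sets respecting both limits:
- A+B+D+E: weight 34, volume 39, value 147
- A+B+C+E+F: weight 32, volume 45, value 145
- A+B+C+D+F: weight 32, volume 42, value 137
Best: $147.

$147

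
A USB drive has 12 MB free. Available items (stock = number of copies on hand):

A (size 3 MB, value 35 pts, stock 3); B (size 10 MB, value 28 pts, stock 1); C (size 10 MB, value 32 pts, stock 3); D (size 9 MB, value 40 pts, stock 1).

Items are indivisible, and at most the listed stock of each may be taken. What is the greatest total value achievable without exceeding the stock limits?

Best selections within size 12 and stock limits:
- 3×A: size 9, value 105
- 1×A + 1×D: size 12, value 75
Best: 105 pts.

105 pts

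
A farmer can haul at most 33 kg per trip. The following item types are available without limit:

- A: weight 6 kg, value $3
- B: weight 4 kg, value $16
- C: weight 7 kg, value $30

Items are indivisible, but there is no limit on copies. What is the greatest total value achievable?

$138

Best value-per-unit is C at 30/7; filling with it alone gives 4×30 = 120.
Optimal mix: 3×B + 3×C → weight 33, value 138.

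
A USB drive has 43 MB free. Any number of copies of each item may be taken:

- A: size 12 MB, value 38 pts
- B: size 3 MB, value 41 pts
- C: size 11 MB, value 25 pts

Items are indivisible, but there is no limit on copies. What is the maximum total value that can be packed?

574 pts

Best value-per-unit is B at 41/3, and filling with it alone uses size 14×3=42. No mix of the others beats 14×41 = 574.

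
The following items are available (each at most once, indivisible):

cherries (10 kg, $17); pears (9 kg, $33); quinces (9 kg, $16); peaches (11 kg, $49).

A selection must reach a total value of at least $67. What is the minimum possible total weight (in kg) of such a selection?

20

Subsets with value ≥ 67, sorted by total weight:
- pears+peaches: weight 20, value 82
- pears+quinces+peaches: weight 29, value 98
- cherries+pears+peaches: weight 30, value 99
Minimum weight: 20 kg.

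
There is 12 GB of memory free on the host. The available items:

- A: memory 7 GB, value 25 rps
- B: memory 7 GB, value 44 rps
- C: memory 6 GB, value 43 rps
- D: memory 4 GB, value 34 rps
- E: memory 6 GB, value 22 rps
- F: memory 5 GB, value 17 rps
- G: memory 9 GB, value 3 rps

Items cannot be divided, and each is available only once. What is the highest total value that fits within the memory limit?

78 rps

Check high-value combinations within 12 GB:
- B+D: memory 7+4=11, value 44+34=78
- C+D: memory 6+4=10, value 43+34=77
- C+E: memory 6+6=12, value 43+22=65
- B+F: memory 7+5=12, value 44+17=61
Best: 78 rps.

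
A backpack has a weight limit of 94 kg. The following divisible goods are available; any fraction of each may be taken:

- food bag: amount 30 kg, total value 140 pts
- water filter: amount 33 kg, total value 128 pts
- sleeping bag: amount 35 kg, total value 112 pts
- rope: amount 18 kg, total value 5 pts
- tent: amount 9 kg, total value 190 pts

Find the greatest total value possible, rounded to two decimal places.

Take in order of value per unit:
- tent (190/9 per unit): all 9 → value 190, running total 190.00
- food bag (140/30 per unit): all 30 → value 140, running total 330.00
- water filter (128/33 per unit): all 33 → value 128, running total 458.00
- sleeping bag (112/35 per unit): 22 of 35 → value 22×112/35 = 70.4000, running total 528.40
Total 528.40.

528.40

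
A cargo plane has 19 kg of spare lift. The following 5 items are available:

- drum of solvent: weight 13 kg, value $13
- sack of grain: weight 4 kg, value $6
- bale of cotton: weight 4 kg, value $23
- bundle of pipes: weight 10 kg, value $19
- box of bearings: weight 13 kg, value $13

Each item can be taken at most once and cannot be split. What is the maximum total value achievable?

$48

This is a 0/1 knapsack; check combinations near the capacity.
- sack of grain+bale of cotton+bundle of pipes: weight 4+4+10=18, value 6+23+19=48
- bale of cotton+bundle of pipes: weight 4+10=14, value 23+19=42
- drum of solvent+bale of cotton: weight 13+4=17, value 13+23=36
- bale of cotton+box of bearings: weight 4+13=17, value 23+13=36
Best: $48.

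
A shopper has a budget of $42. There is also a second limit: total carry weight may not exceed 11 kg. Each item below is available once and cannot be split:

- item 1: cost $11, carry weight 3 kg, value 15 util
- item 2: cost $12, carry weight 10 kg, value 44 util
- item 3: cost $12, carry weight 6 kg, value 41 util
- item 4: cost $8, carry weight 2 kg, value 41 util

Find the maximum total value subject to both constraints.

Feasible sets respecting both limits:
- item 1+item 3+item 4: cost 31, carry weight 11, value 97
- item 3+item 4: cost 20, carry weight 8, value 82
- item 1+item 3: cost 23, carry weight 9, value 56
Best: 97 util.

97 util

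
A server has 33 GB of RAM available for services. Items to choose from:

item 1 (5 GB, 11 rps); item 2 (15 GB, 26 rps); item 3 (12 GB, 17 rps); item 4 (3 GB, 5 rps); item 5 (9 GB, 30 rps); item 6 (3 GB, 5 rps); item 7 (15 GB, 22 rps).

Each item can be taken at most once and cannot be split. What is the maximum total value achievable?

Check high-value combinations within 33 GB:
- item 1+item 2+item 4+item 5: memory 5+15+3+9=32, value 11+26+5+30=72
- item 1+item 2+item 5+item 6: memory 5+15+9+3=32, value 11+26+30+5=72
- item 1+item 3+item 4+item 5+item 6: memory 5+12+3+9+3=32, value 11+17+5+30+5=68
- item 1+item 4+item 5+item 7: memory 5+3+9+15=32, value 11+5+30+22=68
Best: 72 rps.

72 rps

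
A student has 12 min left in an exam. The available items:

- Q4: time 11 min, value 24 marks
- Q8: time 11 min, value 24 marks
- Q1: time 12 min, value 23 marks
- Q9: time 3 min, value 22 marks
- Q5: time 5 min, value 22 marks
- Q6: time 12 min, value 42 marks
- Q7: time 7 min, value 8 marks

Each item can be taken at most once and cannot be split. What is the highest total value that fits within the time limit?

Check high-value combinations within 12 min:
- Q9+Q5: time 3+5=8, value 22+22=44
- Q6: time 12, value 42
- Q9+Q7: time 3+7=10, value 22+8=30
Best: 44 marks.

44 marks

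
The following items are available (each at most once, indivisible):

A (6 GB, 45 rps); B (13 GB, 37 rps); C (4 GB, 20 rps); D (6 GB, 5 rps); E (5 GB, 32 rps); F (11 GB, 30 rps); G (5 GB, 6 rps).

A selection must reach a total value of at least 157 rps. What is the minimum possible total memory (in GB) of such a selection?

Subsets with value ≥ 157, sorted by total memory:
- A+B+C+E+F: memory 39, value 164
- A+B+C+E+F+G: memory 44, value 170
- A+B+C+D+E+F: memory 45, value 169
Minimum memory: 39 GB.

39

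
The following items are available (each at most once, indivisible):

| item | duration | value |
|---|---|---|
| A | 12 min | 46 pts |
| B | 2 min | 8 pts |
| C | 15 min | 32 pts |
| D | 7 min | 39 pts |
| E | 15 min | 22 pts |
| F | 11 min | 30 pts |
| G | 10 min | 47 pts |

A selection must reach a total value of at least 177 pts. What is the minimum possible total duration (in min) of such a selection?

Subsets with value ≥ 177, sorted by total duration:
- A+C+D+F+G: duration 55, value 194
- A+D+E+F+G: duration 55, value 184
Minimum duration: 55 min.

55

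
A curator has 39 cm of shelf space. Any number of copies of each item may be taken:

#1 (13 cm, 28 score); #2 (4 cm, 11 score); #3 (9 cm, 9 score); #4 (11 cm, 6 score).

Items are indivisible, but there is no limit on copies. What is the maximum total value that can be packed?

99 score

Best value-per-unit is #2 at 11/4, and filling with it alone uses length 9×4=36. No mix of the others beats 9×11 = 99.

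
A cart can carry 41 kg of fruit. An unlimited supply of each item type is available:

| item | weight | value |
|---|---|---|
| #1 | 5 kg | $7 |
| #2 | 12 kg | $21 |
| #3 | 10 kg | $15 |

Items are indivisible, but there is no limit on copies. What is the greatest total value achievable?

$70

Best value-per-unit is #2 at 21/12; filling with it alone gives 3×21 = 63.
Optimal mix: 1×#1 + 3×#2 → weight 41, value 70.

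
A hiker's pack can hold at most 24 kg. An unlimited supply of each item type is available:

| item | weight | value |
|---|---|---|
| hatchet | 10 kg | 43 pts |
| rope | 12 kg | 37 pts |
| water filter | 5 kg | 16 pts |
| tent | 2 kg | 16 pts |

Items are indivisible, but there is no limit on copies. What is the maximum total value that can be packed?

Best value-per-unit is tent at 16/2, and filling with it alone uses weight 12×2=24. No mix of the others beats 12×16 = 192.

192 pts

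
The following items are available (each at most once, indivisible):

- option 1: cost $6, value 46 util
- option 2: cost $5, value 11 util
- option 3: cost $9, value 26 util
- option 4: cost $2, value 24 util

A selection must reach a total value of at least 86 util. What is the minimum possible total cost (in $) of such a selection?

Subsets with value ≥ 86, sorted by total cost:
- option 1+option 3+option 4: cost 17, value 96
- option 1+option 2+option 3+option 4: cost 22, value 107
Minimum cost: 17 $.

17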